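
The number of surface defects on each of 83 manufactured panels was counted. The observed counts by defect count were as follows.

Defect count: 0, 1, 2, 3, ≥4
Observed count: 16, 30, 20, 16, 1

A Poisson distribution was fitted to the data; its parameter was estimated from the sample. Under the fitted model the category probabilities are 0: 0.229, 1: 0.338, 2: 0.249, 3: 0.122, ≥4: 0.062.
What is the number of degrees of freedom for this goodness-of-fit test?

3

There are k = 5 categories and 1 parameter estimated from the data, so df = 5 − 1 − 1 = 3.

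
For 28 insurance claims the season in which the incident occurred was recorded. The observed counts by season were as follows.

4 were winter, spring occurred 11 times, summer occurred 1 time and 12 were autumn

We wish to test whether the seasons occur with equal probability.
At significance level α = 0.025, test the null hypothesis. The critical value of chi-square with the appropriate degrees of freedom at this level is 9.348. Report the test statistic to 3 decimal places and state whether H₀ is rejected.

12.286; reject

Under H₀ each category has probability 1/4, so each expected count is 28/4 = 7.
winter: (4 − 7)²/7 = 9/7 = 1.2857
spring: (11 − 7)²/7 = 16/7 = 2.2857
summer: (1 − 7)²/7 = 36/7 = 5.1429
autumn: (12 − 7)²/7 = 25/7 = 3.5714
Sum = 12.286
df = 3. Since 12.286 > 9.348, we reject H₀.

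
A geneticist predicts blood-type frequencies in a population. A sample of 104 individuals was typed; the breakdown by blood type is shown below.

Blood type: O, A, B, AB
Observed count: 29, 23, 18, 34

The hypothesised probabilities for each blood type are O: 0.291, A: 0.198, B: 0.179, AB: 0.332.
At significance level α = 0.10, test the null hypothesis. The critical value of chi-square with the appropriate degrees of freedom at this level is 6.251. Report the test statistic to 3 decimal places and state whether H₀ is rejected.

Expected counts E_i = n·p_i: 104×0.291 = 30.264, 104×0.198 = 20.592, 104×0.179 = 18.616, 104×0.332 = 34.528.
cat         O        E   (O−E)²/E
O          29   30.264     0.0528
A          23   20.592     0.2816
B          18   18.616     0.0204
AB         34   34.528     0.0081
Sum = 0.363
df = 3. Since 0.363 < 6.251, we do not reject H₀.

0.363; do not reject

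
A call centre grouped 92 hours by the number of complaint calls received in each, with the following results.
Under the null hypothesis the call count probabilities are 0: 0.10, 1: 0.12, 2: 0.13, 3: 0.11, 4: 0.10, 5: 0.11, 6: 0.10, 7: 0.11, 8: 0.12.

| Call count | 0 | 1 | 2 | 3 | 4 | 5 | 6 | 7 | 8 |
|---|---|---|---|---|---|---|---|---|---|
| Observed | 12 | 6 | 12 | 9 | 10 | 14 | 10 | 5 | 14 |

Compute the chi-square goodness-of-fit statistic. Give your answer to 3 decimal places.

Expected counts E_i = n·p_i: 92×0.10 = 9.2, 92×0.12 = 11.04, 92×0.13 = 11.96, 92×0.11 = 10.12, 92×0.10 = 9.2, 92×0.11 = 10.12, 92×0.10 = 9.2, 92×0.11 = 10.12, 92×0.12 = 11.04.
cat         O        E   (O−E)²/E
0          12      9.2     0.8522
1           6    11.04     2.3009
2          12    11.96     0.0001
3           9    10.12     0.1240
4          10      9.2     0.0696
5          14    10.12     1.4876
6          10      9.2     0.0696
7           5    10.12     2.5904
8          14    11.04     0.7936
Sum = 8.288

8.288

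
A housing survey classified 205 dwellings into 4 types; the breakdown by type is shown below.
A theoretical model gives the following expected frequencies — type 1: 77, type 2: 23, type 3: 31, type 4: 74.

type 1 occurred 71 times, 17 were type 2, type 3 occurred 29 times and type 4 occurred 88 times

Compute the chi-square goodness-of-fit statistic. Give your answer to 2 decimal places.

χ² = (71−77)²/77 + (17−23)²/23 + (29−31)²/31 + (88−74)²/74
   = 0.468 + 1.565 + 0.129 + 2.649
Sum = 4.81

4.81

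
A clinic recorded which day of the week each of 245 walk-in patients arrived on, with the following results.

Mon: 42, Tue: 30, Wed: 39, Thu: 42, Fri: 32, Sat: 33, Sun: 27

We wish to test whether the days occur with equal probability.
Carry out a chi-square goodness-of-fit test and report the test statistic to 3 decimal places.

6.171

Expected count for each of the 7 categories: 245/7 = 35.
χ² = (42−35)²/35 + (30−35)²/35 + (39−35)²/35 + (42−35)²/35 + (32−35)²/35 + (33−35)²/35 + (27−35)²/35
   = 1.4000 + 0.7143 + 0.4571 + 1.4000 + 0.2571 + 0.1143 + 1.8286
Sum = 6.171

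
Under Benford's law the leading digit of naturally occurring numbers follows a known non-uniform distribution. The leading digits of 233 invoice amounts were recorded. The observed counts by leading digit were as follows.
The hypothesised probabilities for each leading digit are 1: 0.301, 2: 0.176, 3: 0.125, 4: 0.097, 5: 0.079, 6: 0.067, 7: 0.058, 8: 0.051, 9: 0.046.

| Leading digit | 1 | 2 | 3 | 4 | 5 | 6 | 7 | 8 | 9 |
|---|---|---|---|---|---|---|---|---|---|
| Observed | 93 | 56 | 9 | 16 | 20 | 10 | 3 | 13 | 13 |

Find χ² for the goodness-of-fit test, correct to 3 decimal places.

Expected counts E_i = n·p_i: 233×0.301 = 70.133, 233×0.176 = 41.008, 233×0.125 = 29.125, 233×0.097 = 22.601, 233×0.079 = 18.407, 233×0.067 = 15.611, 233×0.058 = 13.514, 233×0.051 = 11.883, 233×0.046 = 10.718.
cat         O        E   (O−E)²/E
1          93   70.133     7.4558
2          56   41.008     5.4809
3           9   29.125    13.9061
4          16   22.601     1.9279
5          20   18.407     0.1379
6          10   15.611     2.0167
7           3   13.514     8.1800
8          13   11.883     0.1050
9          13   10.718     0.4859
Sum = 39.696

39.696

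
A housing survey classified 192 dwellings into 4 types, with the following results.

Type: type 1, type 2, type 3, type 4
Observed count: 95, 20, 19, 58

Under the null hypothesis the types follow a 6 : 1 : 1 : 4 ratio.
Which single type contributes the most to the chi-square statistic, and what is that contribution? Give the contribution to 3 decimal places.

Ratio total = 12. Expected counts: 192×6/12 = 96, 192×1/12 = 16, 192×1/12 = 16, 192×4/12 = 64.
type 1: (95 − 96)²/96 = 1/96 = 0.0104
type 2: (20 − 16)²/16 = 16/16 = 1.0000
type 3: (19 − 16)²/16 = 9/16 = 0.5625
type 4: (58 − 64)²/64 = 36/64 = 0.5625
The largest term is for type 2: 1.000.

type 2, 1.000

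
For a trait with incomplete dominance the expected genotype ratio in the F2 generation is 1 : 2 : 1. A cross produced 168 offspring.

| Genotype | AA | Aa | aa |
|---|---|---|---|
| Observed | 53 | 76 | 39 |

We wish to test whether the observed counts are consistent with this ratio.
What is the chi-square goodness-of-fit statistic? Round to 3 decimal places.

3.857

Ratio total = 4. Expected counts: 168×1/4 = 42, 168×2/4 = 84, 168×1/4 = 42.
cat         O        E   (O−E)²/E
AA         53       42     2.8810
Aa         76       84     0.7619
aa         39       42     0.2143
Sum = 3.857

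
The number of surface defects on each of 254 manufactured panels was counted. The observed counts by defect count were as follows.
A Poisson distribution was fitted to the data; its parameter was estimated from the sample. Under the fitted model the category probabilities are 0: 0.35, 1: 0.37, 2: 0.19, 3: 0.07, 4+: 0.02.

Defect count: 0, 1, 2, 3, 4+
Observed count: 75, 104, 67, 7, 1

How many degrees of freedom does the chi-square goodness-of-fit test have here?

3

There are k = 5 categories and 1 parameter estimated from the data, so df = 5 − 1 − 1 = 3.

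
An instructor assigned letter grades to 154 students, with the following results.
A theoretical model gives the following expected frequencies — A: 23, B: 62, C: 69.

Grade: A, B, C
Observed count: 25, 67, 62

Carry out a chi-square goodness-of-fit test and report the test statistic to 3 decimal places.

1.287

cat         O        E   (O−E)²/E
A          25       23     0.1739
B          67       62     0.4032
C          62       69     0.7101
Sum = 1.287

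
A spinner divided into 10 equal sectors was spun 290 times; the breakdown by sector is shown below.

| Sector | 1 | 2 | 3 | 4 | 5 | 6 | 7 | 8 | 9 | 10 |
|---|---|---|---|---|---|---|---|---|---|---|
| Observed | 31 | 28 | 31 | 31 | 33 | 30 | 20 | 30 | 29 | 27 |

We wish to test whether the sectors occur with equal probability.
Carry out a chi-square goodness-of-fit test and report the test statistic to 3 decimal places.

4.000

Under H₀ each category has probability 1/10, so each expected count is 290/10 = 29.
1: (31 − 29)²/29 = 4/29 = 0.1379
2: (28 − 29)²/29 = 1/29 = 0.0345
3: (31 − 29)²/29 = 4/29 = 0.1379
4: (31 − 29)²/29 = 4/29 = 0.1379
5: (33 − 29)²/29 = 16/29 = 0.5517
6: (30 − 29)²/29 = 1/29 = 0.0345
7: (20 − 29)²/29 = 81/29 = 2.7931
8: (30 − 29)²/29 = 1/29 = 0.0345
9: (29 − 29)²/29 = 0/29 = 0.0000
10: (27 − 29)²/29 = 4/29 = 0.1379
Sum = 4.000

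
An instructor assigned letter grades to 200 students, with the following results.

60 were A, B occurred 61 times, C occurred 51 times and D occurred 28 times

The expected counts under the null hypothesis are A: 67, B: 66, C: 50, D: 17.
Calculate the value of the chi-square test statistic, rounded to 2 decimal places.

A: (60 − 67)²/67 = 49/67 = 0.731
B: (61 − 66)²/66 = 25/66 = 0.379
C: (51 − 50)²/50 = 1/50 = 0.020
D: (28 − 17)²/17 = 121/17 = 7.118
Sum = 8.25

8.25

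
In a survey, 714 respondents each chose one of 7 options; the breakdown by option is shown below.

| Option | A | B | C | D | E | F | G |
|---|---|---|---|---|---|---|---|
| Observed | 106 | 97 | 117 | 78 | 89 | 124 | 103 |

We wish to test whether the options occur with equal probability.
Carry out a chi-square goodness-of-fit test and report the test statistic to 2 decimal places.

Under H₀ each category has probability 1/7, so each expected count is 714/7 = 102.
cat         O        E   (O−E)²/E
A         106      102      0.157
B          97      102      0.245
C         117      102      2.206
D          78      102      5.647
E          89      102      1.657
F         124      102      4.745
G         103      102      0.010
Sum = 14.67

14.67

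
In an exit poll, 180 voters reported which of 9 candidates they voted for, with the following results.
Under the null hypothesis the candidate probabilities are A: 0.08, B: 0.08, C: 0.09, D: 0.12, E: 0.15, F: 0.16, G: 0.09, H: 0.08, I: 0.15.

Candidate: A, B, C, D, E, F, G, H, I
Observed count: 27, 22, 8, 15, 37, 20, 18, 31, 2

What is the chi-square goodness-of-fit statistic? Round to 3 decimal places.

70.080

Expected counts E_i = n·p_i: 180×0.08 = 14.4, 180×0.08 = 14.4, 180×0.09 = 16.2, 180×0.12 = 21.6, 180×0.15 = 27, 180×0.16 = 28.8, 180×0.09 = 16.2, 180×0.08 = 14.4, 180×0.15 = 27.
χ² = (27−14.4)²/14.4 + (22−14.4)²/14.4 + (8−16.2)²/16.2 + (15−21.6)²/21.6 + (37−27)²/27 + (20−28.8)²/28.8 + (18−16.2)²/16.2 + (31−14.4)²/14.4 + (2−27)²/27
   = 11.0250 + 4.0111 + 4.1506 + 2.0167 + 3.7037 + 2.6889 + 0.2000 + 19.1361 + 23.1481
Sum = 70.080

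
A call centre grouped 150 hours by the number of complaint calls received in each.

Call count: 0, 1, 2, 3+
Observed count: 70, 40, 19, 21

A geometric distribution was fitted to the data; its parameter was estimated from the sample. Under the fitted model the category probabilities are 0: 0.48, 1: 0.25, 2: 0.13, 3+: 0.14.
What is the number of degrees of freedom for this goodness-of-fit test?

2

There are k = 4 categories and 1 parameter estimated from the data, so df = 4 − 1 − 1 = 2.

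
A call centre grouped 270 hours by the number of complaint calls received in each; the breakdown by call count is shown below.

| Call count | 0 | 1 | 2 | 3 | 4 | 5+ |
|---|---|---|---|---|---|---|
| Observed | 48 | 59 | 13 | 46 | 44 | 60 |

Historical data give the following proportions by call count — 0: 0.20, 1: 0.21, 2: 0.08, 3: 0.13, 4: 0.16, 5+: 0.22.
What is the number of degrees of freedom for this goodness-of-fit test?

There are k = 6 categories and no parameters were estimated from the data, so df = 6 − 1 = 5.

5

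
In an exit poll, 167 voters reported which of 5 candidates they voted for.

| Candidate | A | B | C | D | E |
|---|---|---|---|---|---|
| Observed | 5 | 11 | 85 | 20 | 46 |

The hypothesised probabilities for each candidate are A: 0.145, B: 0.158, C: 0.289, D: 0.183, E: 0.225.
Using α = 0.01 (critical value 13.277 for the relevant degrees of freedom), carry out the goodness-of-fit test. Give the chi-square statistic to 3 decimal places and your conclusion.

57.721; reject

Expected counts E_i = n·p_i: 167×0.145 = 24.215, 167×0.158 = 26.386, 167×0.289 = 48.263, 167×0.183 = 30.561, 167×0.225 = 37.575.
cat         O        E   (O−E)²/E
A           5   24.215    15.2474
B          11   26.386     8.9718
C          85   48.263    27.9636
D          20   30.561     3.6496
E          46   37.575     1.8890
Sum = 57.721
df = 4. Since 57.721 > 13.277, we reject H₀.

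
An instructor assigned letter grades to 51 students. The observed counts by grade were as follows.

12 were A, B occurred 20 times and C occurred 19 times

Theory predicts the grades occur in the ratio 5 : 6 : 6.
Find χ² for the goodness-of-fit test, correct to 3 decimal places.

0.878

Ratio total = 17. Expected counts: 51×5/17 = 15, 51×6/17 = 18, 51×6/17 = 18.
cat         O        E   (O−E)²/E
A          12       15     0.6000
B          20       18     0.2222
C          19       18     0.0556
Sum = 0.878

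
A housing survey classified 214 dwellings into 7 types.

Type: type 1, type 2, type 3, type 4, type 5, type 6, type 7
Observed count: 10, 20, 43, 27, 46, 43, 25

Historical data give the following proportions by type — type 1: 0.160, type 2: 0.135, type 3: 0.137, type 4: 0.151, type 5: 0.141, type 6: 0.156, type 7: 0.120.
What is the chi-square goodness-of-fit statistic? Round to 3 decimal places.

Expected counts E_i = n·p_i: 214×0.160 = 34.24, 214×0.135 = 28.89, 214×0.137 = 29.318, 214×0.151 = 32.314, 214×0.141 = 30.174, 214×0.156 = 33.384, 214×0.120 = 25.68.
χ² = (10−34.24)²/34.24 + (20−28.89)²/28.89 + (43−29.318)²/29.318 + (27−32.314)²/32.314 + (46−30.174)²/30.174 + (43−33.384)²/33.384 + (25−25.68)²/25.68
   = 17.1606 + 2.7356 + 6.3851 + 0.8739 + 8.3006 + 2.7698 + 0.0180
Sum = 38.244

38.244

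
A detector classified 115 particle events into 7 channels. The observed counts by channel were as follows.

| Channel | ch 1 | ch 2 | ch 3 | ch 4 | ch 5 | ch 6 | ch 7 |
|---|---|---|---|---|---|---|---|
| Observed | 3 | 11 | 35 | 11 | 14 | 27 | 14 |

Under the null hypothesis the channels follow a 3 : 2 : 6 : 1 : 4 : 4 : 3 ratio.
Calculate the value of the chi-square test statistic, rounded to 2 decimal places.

Ratio total = 23. Expected counts: 115×3/23 = 15, 115×2/23 = 10, 115×6/23 = 30, 115×1/23 = 5, 115×4/23 = 20, 115×4/23 = 20, 115×3/23 = 15.
χ² = (3−15)²/15 + (11−10)²/10 + (35−30)²/30 + (11−5)²/5 + (14−20)²/20 + (27−20)²/20 + (14−15)²/15
   = 9.600 + 0.100 + 0.833 + 7.200 + 1.800 + 2.450 + 0.067
Sum = 22.05

22.05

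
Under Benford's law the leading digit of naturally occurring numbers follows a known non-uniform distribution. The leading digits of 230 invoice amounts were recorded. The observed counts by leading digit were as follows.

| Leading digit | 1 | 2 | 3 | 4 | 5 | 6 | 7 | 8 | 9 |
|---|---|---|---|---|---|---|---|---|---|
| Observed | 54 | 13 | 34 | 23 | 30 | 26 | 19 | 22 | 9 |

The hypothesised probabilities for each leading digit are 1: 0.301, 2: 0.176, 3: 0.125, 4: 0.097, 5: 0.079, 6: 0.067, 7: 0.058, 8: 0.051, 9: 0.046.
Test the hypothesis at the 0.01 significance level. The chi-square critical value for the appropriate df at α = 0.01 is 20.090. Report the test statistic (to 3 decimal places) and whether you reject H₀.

49.594; reject

Expected counts E_i = n·p_i: 230×0.301 = 69.23, 230×0.176 = 40.48, 230×0.125 = 28.75, 230×0.097 = 22.31, 230×0.079 = 18.17, 230×0.067 = 15.41, 230×0.058 = 13.34, 230×0.051 = 11.73, 230×0.046 = 10.58.
1: (54 − 69.23)²/69.23 = 231.9529/69.23 = 3.3505
2: (13 − 40.48)²/40.48 = 755.1504/40.48 = 18.6549
3: (34 − 28.75)²/28.75 = 27.5625/28.75 = 0.9587
4: (23 − 22.31)²/22.31 = 0.4761/22.31 = 0.0213
5: (30 − 18.17)²/18.17 = 139.9489/18.17 = 7.7022
6: (26 − 15.41)²/15.41 = 112.1481/15.41 = 7.2776
7: (19 − 13.34)²/13.34 = 32.0356/13.34 = 2.4015
8: (22 − 11.73)²/11.73 = 105.4729/11.73 = 8.9917
9: (9 − 10.58)²/10.58 = 2.4964/10.58 = 0.2360
Sum = 49.594
df = 8. Since 49.594 > 20.090, we reject H₀.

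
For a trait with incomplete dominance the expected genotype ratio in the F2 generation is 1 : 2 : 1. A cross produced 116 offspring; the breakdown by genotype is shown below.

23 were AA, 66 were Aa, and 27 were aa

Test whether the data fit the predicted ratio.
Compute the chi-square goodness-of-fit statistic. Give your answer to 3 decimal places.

2.483

Ratio total = 4. Expected counts: 116×1/4 = 29, 116×2/4 = 58, 116×1/4 = 29.
AA: (23 − 29)²/29 = 36/29 = 1.2414
Aa: (66 − 58)²/58 = 64/58 = 1.1034
aa: (27 − 29)²/29 = 4/29 = 0.1379
Sum = 2.483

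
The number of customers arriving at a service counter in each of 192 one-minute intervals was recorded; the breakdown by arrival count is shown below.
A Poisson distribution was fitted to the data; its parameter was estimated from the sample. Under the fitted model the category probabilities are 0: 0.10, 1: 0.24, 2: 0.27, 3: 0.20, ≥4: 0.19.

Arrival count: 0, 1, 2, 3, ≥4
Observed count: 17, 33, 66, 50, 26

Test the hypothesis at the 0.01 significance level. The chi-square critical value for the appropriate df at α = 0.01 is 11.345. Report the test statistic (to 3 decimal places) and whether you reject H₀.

Expected counts E_i = n·p_i: 192×0.10 = 19.2, 192×0.24 = 46.08, 192×0.27 = 51.84, 192×0.20 = 38.4, 192×0.19 = 36.48.
cat         O        E   (O−E)²/E
0          17     19.2     0.2521
1          33    46.08     3.7128
2          66    51.84     3.8678
3          50     38.4     3.5042
≥4         26    36.48     3.0107
Sum = 14.348
df = 3. Since 14.348 > 11.345, we reject H₀.

14.348; reject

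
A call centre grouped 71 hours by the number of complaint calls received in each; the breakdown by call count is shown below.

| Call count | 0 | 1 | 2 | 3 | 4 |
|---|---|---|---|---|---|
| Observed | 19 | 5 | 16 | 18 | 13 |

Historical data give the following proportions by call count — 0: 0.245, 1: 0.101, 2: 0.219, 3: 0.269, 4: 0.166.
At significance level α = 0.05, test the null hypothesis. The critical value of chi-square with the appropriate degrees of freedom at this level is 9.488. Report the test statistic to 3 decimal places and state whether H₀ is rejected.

Expected counts E_i = n·p_i: 71×0.245 = 17.395, 71×0.101 = 7.171, 71×0.219 = 15.549, 71×0.269 = 19.099, 71×0.166 = 11.786.
χ² = (19−17.395)²/17.395 + (5−7.171)²/7.171 + (16−15.549)²/15.549 + (18−19.099)²/19.099 + (13−11.786)²/11.786
   = 0.1481 + 0.6573 + 0.0131 + 0.0632 + 0.1250
Sum = 1.007
df = 4. Since 1.007 < 9.488, we do not reject H₀.

1.007; do not reject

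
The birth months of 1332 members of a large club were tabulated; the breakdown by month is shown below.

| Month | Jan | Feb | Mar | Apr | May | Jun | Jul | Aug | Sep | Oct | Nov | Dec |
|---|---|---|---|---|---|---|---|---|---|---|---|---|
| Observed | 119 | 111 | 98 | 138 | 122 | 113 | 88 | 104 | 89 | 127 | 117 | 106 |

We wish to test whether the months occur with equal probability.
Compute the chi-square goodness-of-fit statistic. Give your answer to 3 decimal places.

Under H₀ each category has probability 1/12, so each expected count is 1332/12 = 111.
Jan: (119 − 111)²/111 = 64/111 = 0.5766
Feb: (111 − 111)²/111 = 0/111 = 0.0000
Mar: (98 − 111)²/111 = 169/111 = 1.5225
Apr: (138 − 111)²/111 = 729/111 = 6.5676
May: (122 − 111)²/111 = 121/111 = 1.0901
Jun: (113 − 111)²/111 = 4/111 = 0.0360
Jul: (88 − 111)²/111 = 529/111 = 4.7658
Aug: (104 − 111)²/111 = 49/111 = 0.4414
Sep: (89 − 111)²/111 = 484/111 = 4.3604
Oct: (127 − 111)²/111 = 256/111 = 2.3063
Nov: (117 − 111)²/111 = 36/111 = 0.3243
Dec: (106 − 111)²/111 = 25/111 = 0.2252
Sum = 22.216

22.216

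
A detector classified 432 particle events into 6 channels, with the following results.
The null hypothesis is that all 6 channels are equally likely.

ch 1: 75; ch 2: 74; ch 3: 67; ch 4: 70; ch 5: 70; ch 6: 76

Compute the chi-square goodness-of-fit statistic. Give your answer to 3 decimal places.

0.861

Under H₀ each category has probability 1/6, so each expected count is 432/6 = 72.
ch 1: (75 − 72)²/72 = 9/72 = 0.1250
ch 2: (74 − 72)²/72 = 4/72 = 0.0556
ch 3: (67 − 72)²/72 = 25/72 = 0.3472
ch 4: (70 − 72)²/72 = 4/72 = 0.0556
ch 5: (70 − 72)²/72 = 4/72 = 0.0556
ch 6: (76 − 72)²/72 = 16/72 = 0.2222
Sum = 0.861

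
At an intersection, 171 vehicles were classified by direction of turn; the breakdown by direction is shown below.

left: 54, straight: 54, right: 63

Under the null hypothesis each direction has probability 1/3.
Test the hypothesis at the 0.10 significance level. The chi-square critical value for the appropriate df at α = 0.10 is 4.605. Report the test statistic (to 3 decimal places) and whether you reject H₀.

Expected count for each of the 3 categories: 171/3 = 57.
left: (54 − 57)²/57 = 9/57 = 0.1579
straight: (54 − 57)²/57 = 9/57 = 0.1579
right: (63 − 57)²/57 = 36/57 = 0.6316
Sum = 0.947
df = 2. Since 0.947 < 4.605, we do not reject H₀.

0.947; do not reject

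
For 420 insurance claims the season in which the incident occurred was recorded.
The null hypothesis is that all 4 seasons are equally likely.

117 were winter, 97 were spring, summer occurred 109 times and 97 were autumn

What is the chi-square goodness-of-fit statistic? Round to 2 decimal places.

2.74

Under H₀ each category has probability 1/4, so each expected count is 420/4 = 105.
cat         O        E   (O−E)²/E
winter    117      105      1.371
spring     97      105      0.610
summer    109      105      0.152
autumn     97      105      0.610
Sum = 2.74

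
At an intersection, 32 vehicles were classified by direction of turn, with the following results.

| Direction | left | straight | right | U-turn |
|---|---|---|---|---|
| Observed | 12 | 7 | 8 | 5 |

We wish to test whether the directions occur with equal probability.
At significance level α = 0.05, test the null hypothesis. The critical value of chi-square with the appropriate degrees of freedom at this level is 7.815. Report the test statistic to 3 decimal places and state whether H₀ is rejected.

3.250; do not reject

Expected count for each of the 4 categories: 32/4 = 8.
cat           O        E   (O−E)²/E
left         12        8     2.0000
straight      7        8     0.1250
right         8        8     0.0000
U-turn        5        8     1.1250
Sum = 3.250
df = 3. Since 3.250 < 7.815, we do not reject H₀.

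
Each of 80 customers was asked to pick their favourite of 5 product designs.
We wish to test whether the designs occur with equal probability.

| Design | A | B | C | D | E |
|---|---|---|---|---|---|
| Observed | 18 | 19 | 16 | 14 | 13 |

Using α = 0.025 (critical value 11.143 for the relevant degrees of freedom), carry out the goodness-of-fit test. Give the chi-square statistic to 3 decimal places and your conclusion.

1.625; do not reject

Under H₀ each category has probability 1/5, so each expected count is 80/5 = 16.
cat         O        E   (O−E)²/E
A          18       16     0.2500
B          19       16     0.5625
C          16       16     0.0000
D          14       16     0.2500
E          13       16     0.5625
Sum = 1.625
df = 4. Since 1.625 < 11.143, we do not reject H₀.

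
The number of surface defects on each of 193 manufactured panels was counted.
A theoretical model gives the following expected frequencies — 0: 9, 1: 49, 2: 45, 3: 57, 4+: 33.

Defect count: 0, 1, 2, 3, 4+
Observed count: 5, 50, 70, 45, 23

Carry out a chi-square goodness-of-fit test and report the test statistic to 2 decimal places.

21.24

cat         O        E   (O−E)²/E
0           5        9      1.778
1          50       49      0.020
2          70       45     13.889
3          45       57      2.526
4+         23       33      3.030
Sum = 21.24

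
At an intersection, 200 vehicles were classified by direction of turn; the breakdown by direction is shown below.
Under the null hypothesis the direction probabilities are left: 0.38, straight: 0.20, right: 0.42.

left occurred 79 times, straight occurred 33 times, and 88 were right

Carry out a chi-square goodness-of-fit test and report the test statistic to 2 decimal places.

1.53

Expected counts E_i = n·p_i: 200×0.38 = 76, 200×0.20 = 40, 200×0.42 = 84.
cat           O        E   (O−E)²/E
left         79       76      0.118
straight     33       40      1.225
right        88       84      0.190
Sum = 1.53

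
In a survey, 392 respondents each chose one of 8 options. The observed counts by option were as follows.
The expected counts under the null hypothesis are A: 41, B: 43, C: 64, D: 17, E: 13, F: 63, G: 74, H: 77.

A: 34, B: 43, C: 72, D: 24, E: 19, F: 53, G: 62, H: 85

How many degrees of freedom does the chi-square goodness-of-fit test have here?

7

There are k = 8 categories and no parameters were estimated from the data, so df = 8 − 1 = 7.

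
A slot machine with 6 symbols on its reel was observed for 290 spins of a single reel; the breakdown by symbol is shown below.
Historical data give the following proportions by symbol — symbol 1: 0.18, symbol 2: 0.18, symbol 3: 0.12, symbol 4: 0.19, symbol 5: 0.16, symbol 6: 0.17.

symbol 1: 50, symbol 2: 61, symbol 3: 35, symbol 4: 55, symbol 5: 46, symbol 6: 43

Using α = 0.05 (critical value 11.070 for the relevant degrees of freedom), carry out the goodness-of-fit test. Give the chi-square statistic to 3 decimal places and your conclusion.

Expected counts E_i = n·p_i: 290×0.18 = 52.2, 290×0.18 = 52.2, 290×0.12 = 34.8, 290×0.19 = 55.1, 290×0.16 = 46.4, 290×0.17 = 49.3.
symbol 1: (50 − 52.2)²/52.2 = 4.84/52.2 = 0.0927
symbol 2: (61 − 52.2)²/52.2 = 77.44/52.2 = 1.4835
symbol 3: (35 − 34.8)²/34.8 = 0.04/34.8 = 0.0011
symbol 4: (55 − 55.1)²/55.1 = 0.01/55.1 = 0.0002
symbol 5: (46 − 46.4)²/46.4 = 0.16/46.4 = 0.0034
symbol 6: (43 − 49.3)²/49.3 = 39.69/49.3 = 0.8051
Sum = 2.386
df = 5. Since 2.386 < 11.070, we do not reject H₀.

2.386; do not reject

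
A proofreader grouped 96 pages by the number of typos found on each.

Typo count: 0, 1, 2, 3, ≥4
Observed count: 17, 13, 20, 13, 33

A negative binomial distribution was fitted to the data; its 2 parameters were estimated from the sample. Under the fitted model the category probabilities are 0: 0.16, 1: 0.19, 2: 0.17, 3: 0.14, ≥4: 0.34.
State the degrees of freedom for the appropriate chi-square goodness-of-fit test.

There are k = 5 categories and 2 parameters estimated from the data, so df = 5 − 1 − 2 = 2.

2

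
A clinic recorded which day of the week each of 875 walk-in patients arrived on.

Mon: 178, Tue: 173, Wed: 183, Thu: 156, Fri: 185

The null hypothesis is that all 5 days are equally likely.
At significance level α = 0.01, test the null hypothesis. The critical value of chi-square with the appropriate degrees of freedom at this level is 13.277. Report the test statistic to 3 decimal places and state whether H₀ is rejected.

3.074; do not reject

Expected count for each of the 5 categories: 875/5 = 175.
Mon: (178 − 175)²/175 = 9/175 = 0.0514
Tue: (173 − 175)²/175 = 4/175 = 0.0229
Wed: (183 − 175)²/175 = 64/175 = 0.3657
Thu: (156 − 175)²/175 = 361/175 = 2.0629
Fri: (185 − 175)²/175 = 100/175 = 0.5714
Sum = 3.074
df = 4. Since 3.074 < 13.277, we do not reject H₀.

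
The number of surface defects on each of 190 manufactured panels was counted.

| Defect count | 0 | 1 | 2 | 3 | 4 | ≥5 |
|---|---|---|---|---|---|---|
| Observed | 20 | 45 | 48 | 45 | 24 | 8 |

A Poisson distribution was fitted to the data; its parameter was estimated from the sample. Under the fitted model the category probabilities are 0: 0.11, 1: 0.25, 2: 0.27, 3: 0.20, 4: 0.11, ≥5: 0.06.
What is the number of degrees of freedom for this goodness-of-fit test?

4

There are k = 6 categories and 1 parameter estimated from the data, so df = 6 − 1 − 1 = 4.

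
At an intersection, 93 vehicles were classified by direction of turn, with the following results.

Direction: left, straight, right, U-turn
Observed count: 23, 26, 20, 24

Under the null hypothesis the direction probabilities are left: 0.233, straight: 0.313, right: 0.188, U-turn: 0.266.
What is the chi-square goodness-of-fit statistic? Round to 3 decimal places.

Expected counts E_i = n·p_i: 93×0.233 = 21.669, 93×0.313 = 29.109, 93×0.188 = 17.484, 93×0.266 = 24.738.
left: (23 − 21.669)²/21.669 = 1.771561/21.669 = 0.0818
straight: (26 − 29.109)²/29.109 = 9.665881/29.109 = 0.3321
right: (20 − 17.484)²/17.484 = 6.330256/17.484 = 0.3621
U-turn: (24 − 24.738)²/24.738 = 0.544644/24.738 = 0.0220
Sum = 0.798

0.798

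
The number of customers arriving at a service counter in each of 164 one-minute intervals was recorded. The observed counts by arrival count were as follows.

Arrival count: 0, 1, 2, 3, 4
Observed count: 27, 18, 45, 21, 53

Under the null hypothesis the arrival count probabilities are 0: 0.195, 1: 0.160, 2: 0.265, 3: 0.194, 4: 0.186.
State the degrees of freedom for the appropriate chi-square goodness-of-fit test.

There are k = 5 categories and no parameters were estimated from the data, so df = 5 − 1 = 4.

4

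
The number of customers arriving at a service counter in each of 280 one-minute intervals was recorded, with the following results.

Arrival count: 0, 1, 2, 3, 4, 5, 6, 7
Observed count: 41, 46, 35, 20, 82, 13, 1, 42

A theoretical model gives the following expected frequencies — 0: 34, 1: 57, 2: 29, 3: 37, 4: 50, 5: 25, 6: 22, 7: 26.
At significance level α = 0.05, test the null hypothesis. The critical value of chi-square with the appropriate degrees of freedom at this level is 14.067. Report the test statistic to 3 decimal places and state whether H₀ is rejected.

cat         O        E   (O−E)²/E
0          41       34     1.4412
1          46       57     2.1228
2          35       29     1.2414
3          20       37     7.8108
4          82       50    20.4800
5          13       25     5.7600
6           1       22    20.0455
7          42       26     9.8462
Sum = 68.748
df = 7. Since 68.748 > 14.067, we reject H₀.

68.748; reject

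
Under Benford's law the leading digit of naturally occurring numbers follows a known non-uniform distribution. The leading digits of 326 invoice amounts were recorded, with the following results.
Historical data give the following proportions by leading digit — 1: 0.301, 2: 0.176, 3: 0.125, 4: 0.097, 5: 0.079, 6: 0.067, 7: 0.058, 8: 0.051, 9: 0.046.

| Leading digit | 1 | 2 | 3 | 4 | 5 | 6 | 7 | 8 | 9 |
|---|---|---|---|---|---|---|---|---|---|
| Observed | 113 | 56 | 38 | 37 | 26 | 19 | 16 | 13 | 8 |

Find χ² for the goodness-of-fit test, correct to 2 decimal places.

Expected counts E_i = n·p_i: 326×0.301 = 98.126, 326×0.176 = 57.376, 326×0.125 = 40.75, 326×0.097 = 31.622, 326×0.079 = 25.754, 326×0.067 = 21.842, 326×0.058 = 18.908, 326×0.051 = 16.626, 326×0.046 = 14.996.
1: (113 − 98.126)²/98.126 = 221.235876/98.126 = 2.255
2: (56 − 57.376)²/57.376 = 1.893376/57.376 = 0.033
3: (38 − 40.75)²/40.75 = 7.5625/40.75 = 0.186
4: (37 − 31.622)²/31.622 = 28.922884/31.622 = 0.915
5: (26 − 25.754)²/25.754 = 0.060516/25.754 = 0.002
6: (19 − 21.842)²/21.842 = 8.076964/21.842 = 0.370
7: (16 − 18.908)²/18.908 = 8.456464/18.908 = 0.447
8: (13 − 16.626)²/16.626 = 13.147876/16.626 = 0.791
9: (8 − 14.996)²/14.996 = 48.944016/14.996 = 3.264
Sum = 8.26

8.26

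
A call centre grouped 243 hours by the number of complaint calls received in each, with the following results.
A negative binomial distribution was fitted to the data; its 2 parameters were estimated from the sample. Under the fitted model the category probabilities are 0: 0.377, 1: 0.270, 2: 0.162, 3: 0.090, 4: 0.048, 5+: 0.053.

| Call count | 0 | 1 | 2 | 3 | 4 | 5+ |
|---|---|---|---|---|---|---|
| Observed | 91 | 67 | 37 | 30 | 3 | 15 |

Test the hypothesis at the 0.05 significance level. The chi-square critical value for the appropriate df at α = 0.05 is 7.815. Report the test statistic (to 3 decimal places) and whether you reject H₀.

Expected counts E_i = n·p_i: 243×0.377 = 91.611, 243×0.270 = 65.61, 243×0.162 = 39.366, 243×0.090 = 21.87, 243×0.048 = 11.664, 243×0.053 = 12.879.
χ² = (91−91.611)²/91.611 + (67−65.61)²/65.61 + (37−39.366)²/39.366 + (30−21.87)²/21.87 + (3−11.664)²/11.664 + (15−12.879)²/12.879
   = 0.0041 + 0.0294 + 0.1422 + 3.0223 + 6.4356 + 0.3493
Sum = 9.983
df = 3. Since 9.983 > 7.815, we reject H₀.

9.983; reject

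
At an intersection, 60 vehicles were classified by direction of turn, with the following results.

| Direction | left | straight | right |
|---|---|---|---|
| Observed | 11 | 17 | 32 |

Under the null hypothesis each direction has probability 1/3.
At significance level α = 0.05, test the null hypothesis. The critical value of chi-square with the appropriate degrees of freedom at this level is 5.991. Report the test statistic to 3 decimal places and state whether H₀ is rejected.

11.700; reject

Expected count for each of the 3 categories: 60/3 = 20.
left: (11 − 20)²/20 = 81/20 = 4.0500
straight: (17 − 20)²/20 = 9/20 = 0.4500
right: (32 − 20)²/20 = 144/20 = 7.2000
Sum = 11.700
df = 2. Since 11.700 > 5.991, we reject H₀.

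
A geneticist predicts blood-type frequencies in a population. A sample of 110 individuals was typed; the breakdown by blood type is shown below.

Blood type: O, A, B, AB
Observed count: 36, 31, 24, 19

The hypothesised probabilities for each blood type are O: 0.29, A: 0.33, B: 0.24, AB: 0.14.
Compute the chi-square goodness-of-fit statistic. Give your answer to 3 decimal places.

2.361

Expected counts E_i = n·p_i: 110×0.29 = 31.9, 110×0.33 = 36.3, 110×0.24 = 26.4, 110×0.14 = 15.4.
cat         O        E   (O−E)²/E
O          36     31.9     0.5270
A          31     36.3     0.7738
B          24     26.4     0.2182
AB         19     15.4     0.8416
Sum = 2.361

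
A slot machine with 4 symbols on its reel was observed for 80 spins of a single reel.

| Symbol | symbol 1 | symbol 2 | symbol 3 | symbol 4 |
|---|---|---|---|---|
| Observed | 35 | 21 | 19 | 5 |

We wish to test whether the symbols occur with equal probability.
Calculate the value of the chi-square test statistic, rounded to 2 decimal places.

22.60

Expected count for each of the 4 categories: 80/4 = 20.
symbol 1: (35 − 20)²/20 = 225/20 = 11.250
symbol 2: (21 − 20)²/20 = 1/20 = 0.050
symbol 3: (19 − 20)²/20 = 1/20 = 0.050
symbol 4: (5 − 20)²/20 = 225/20 = 11.250
Sum = 22.60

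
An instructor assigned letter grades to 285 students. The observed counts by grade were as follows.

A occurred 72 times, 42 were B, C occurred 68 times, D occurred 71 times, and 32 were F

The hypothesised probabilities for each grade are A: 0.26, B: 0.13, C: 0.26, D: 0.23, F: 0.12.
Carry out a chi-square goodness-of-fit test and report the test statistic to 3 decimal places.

Expected counts E_i = n·p_i: 285×0.26 = 74.1, 285×0.13 = 37.05, 285×0.26 = 74.1, 285×0.23 = 65.55, 285×0.12 = 34.2.
cat         O        E   (O−E)²/E
A          72     74.1     0.0595
B          42    37.05     0.6613
C          68     74.1     0.5022
D          71    65.55     0.4531
F          32     34.2     0.1415
Sum = 1.818

1.818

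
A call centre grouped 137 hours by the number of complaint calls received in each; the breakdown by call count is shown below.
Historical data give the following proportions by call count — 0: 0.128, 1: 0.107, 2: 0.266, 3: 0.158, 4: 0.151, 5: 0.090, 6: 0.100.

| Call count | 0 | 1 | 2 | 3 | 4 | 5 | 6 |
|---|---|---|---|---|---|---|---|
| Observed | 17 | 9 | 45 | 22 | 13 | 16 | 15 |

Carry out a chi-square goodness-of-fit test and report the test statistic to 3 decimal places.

Expected counts E_i = n·p_i: 137×0.128 = 17.536, 137×0.107 = 14.659, 137×0.266 = 36.442, 137×0.158 = 21.646, 137×0.151 = 20.687, 137×0.090 = 12.33, 137×0.100 = 13.7.
χ² = (17−17.536)²/17.536 + (9−14.659)²/14.659 + (45−36.442)²/36.442 + (22−21.646)²/21.646 + (13−20.687)²/20.687 + (16−12.33)²/12.33 + (15−13.7)²/13.7
   = 0.0164 + 2.1846 + 2.0098 + 0.0058 + 2.8564 + 1.0924 + 0.1234
Sum = 8.289

8.289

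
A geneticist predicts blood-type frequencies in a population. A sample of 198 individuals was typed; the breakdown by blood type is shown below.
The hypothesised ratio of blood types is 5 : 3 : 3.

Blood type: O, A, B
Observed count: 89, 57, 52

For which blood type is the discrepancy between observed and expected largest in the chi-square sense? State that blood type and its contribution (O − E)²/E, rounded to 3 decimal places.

A, 0.167

Ratio total = 11. Expected counts: 198×5/11 = 90, 198×3/11 = 54, 198×3/11 = 54.
χ² = (89−90)²/90 + (57−54)²/54 + (52−54)²/54
   = 0.0111 + 0.1667 + 0.0741
The largest term is for A: 0.167.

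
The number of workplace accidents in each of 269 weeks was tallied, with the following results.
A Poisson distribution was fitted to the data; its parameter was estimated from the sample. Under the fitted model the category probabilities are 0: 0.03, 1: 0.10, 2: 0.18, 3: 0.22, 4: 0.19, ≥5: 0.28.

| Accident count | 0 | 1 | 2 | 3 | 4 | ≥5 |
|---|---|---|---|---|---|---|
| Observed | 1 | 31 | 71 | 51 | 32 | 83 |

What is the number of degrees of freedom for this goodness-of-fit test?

4

There are k = 6 categories and 1 parameter estimated from the data, so df = 6 − 1 − 1 = 4.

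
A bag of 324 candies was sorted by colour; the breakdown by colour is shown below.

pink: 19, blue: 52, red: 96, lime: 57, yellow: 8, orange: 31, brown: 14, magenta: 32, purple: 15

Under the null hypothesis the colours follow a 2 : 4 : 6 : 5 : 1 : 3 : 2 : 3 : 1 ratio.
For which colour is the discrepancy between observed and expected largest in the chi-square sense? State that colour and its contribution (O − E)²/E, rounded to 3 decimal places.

Ratio total = 27. Expected counts: 324×2/27 = 24, 324×4/27 = 48, 324×6/27 = 72, 324×5/27 = 60, 324×1/27 = 12, 324×3/27 = 36, 324×2/27 = 24, 324×3/27 = 36, 324×1/27 = 12.
χ² = (19−24)²/24 + (52−48)²/48 + (96−72)²/72 + (57−60)²/60 + (8−12)²/12 + (31−36)²/36 + (14−24)²/24 + (32−36)²/36 + (15−12)²/12
   = 1.0417 + 0.3333 + 8.0000 + 0.1500 + 1.3333 + 0.6944 + 4.1667 + 0.4444 + 0.7500
The largest term is for red: 8.000.

red, 8.000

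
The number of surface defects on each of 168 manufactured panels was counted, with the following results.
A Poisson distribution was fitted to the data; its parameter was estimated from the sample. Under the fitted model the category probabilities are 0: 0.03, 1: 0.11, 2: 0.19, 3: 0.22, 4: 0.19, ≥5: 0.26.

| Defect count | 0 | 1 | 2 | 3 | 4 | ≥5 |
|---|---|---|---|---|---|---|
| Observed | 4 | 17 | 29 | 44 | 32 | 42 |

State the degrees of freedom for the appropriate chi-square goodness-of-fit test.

4

There are k = 6 categories and 1 parameter estimated from the data, so df = 6 − 1 − 1 = 4.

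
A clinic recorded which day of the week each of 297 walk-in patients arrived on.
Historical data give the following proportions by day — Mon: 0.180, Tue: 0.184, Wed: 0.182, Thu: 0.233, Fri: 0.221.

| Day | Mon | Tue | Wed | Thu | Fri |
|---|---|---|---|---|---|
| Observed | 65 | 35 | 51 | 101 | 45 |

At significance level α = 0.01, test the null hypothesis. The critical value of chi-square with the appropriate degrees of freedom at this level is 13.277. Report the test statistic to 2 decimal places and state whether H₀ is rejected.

30.83; reject

Expected counts E_i = n·p_i: 297×0.180 = 53.46, 297×0.184 = 54.648, 297×0.182 = 54.054, 297×0.233 = 69.201, 297×0.221 = 65.637.
cat         O        E   (O−E)²/E
Mon        65    53.46      2.491
Tue        35   54.648      7.064
Wed        51   54.054      0.173
Thu       101   69.201     14.612
Fri        45   65.637      6.489
Sum = 30.83
df = 4. Since 30.83 > 13.277, we reject H₀.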